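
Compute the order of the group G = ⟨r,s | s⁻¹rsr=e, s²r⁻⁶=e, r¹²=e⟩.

Enumerate words in the generators, reducing via the relations: the distinct elements are
  {e, r, s, rs, r², r³, r⁴, r⁵, r⁶, r⁷, r⁸, r⁹, r²s, r³s, r¹¹, r¹⁰, r⁴s, r⁵s, s⁻¹, rs⁻¹, r²s⁻¹, r³s⁻¹, r⁴s⁻¹, r⁵s⁻¹}.
No further products give new elements, so |G| = 24.

Answer: 24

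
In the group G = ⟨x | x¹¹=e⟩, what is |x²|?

Compute successive powers until reaching e:
  (x²)¹ = x², (x²)² = x⁴, (x²)³ = x⁶, (x²)⁴ = x⁸, (x²)⁵ = x¹⁰, (x²)⁶ = x, (x²)⁷ = x³, (x²)⁸ = x⁵, (x²)⁹ = x⁷, (x²)¹⁰ = x⁹, (x²)¹¹ = e.
The smallest positive k with (x²)ᵏ = e is 11.

Answer: 11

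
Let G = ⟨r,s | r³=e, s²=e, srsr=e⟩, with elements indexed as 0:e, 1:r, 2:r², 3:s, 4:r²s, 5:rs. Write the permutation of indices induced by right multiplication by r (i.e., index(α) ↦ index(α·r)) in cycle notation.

(0 1 2)(3 4 5)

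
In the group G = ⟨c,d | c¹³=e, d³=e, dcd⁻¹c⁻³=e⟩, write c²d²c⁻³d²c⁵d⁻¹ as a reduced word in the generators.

Multiply left to right, reducing at each step:
  (c²) · d² = c²d²
  (c²d²) · c⁻³ = cd²
  (cd²) · d² = cd
  (cd) · c⁵ = c³d
  (c³d) · d⁻¹ = c³

Answer: c³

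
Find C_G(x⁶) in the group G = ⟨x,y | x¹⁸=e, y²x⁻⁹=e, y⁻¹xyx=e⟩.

⟨x⁶⟩ ⊆ C_G(x⁶) since powers of x⁶ commute with x⁶; so |C_G(x⁶)| ≥ |⟨x⁶⟩| = 3.
By orbit–stabilizer, |C_G(x⁶)| = |G| / |conj. class of x⁶| = 36 / 2 = 18.
The 18 elements commuting with x⁶ are {e, x, x², x³, x⁴, x⁵, x⁶, x⁷, x⁸, x⁹, x¹⁰, x¹¹, x¹², x¹³, x¹⁴, x¹⁵, x¹⁶, x¹⁷}.

Answer: {e, x, x², x³, x⁴, x⁵, x⁶, x⁷, x⁸, x⁹, x¹⁰, x¹¹, x¹², x¹³, x¹⁴, x¹⁵, x¹⁶, x¹⁷}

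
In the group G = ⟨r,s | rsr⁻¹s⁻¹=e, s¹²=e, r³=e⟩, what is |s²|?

Compute successive powers until reaching e:
  (s²)¹ = s², (s²)² = s⁴, (s²)³ = s⁶, (s²)⁴ = s⁸, (s²)⁵ = s¹⁰, (s²)⁶ = e.
The smallest positive k with (s²)ᵏ = e is 6.

Answer: 6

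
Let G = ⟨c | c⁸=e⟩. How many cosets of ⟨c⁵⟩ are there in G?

First find ord(c⁵) by computing successive powers:
  (c⁵)¹ = c⁵, (c⁵)² = c², (c⁵)³ = c⁷, (c⁵)⁴ = c⁴, (c⁵)⁵ = c, (c⁵)⁶ = c⁶, (c⁵)⁷ = c³, (c⁵)⁸ = e.
So |⟨c⁵⟩| = ord(c⁵) = 8. With |G| = 8, by Lagrange [G : ⟨c⁵⟩] = 8/8 = 1.

Answer: 1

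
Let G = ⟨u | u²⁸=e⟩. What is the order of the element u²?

Compute successive powers until reaching e:
  (u²)¹ = u², (u²)² = u⁴, (u²)³ = u⁶, (u²)⁴ = u⁸, (u²)⁵ = u¹⁰, (u²)⁶ = u¹², (u²)⁷ = u¹⁴, (u²)⁸ = u¹⁶, (u²)⁹ = u¹⁸, (u²)¹⁰ = u²⁰, (u²)¹¹ = u²², (u²)¹² = u²⁴, (u²)¹³ = u²⁶, (u²)¹⁴ = e.
The smallest positive k with (u²)ᵏ = e is 14.

Answer: 14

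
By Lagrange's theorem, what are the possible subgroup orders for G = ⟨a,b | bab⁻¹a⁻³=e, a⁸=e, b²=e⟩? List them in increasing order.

|G| = 16 = 2⁴. By Lagrange's theorem the order of any subgroup divides 16; the divisors of 16 are 1, 2, 4, 8, 16.

Answer: 1, 2, 4, 8, 16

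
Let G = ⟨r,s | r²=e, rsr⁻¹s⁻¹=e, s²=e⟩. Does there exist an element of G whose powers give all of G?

|G| = 4, but the maximum element order in G is 2 < 4. No single element generates all of G, so G is not cyclic.

Answer: No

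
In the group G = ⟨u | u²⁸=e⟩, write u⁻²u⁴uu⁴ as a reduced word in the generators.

Multiply left to right, reducing at each step:
  (u²⁶) · u⁴ = u²
  (u²) · u = u³
  (u³) · u⁴ = u⁷

Answer: u⁷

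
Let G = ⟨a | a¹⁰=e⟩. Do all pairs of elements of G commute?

G has a single generator, so G is cyclic and hence abelian.

Answer: Yes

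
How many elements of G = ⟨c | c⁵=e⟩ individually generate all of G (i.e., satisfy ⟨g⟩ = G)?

G is cyclic of order 5. An element generates G iff its order is 5, and a cyclic group of order 5 has exactly φ(5) = 4 such elements.

Answer: 4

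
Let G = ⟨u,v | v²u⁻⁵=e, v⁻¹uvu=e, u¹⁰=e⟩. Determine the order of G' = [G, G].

G' = [G, G] is generated by all commutators. The generator-pair commutators are: [u, v] = u².
The subgroup they normally generate is {e, u², u⁴, u⁶, u⁸}, of order 5.
Check: |G/G'| = 20/5 = 4 is the order of the abelianisation.

Answer: 5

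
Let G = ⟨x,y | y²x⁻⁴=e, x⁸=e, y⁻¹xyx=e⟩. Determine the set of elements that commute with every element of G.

An element z ∈ Z(G) iff z commutes with every generator.
For example x⁴ is central: (x⁴)·x = x⁵ = x·(x⁴); (x⁴)·y = y⁻¹ = y·(x⁴).
Whereas x ∉ Z(G) since x·y = xy ≠ x³y⁻¹ = y·x.
Checking each of the 16 elements this way gives Z(G) = {e, x⁴}, of order 2.

Answer: {e, x⁴}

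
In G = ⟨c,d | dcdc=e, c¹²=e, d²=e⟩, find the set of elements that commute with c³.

⟨c³⟩ ⊆ C_G(c³) since powers of c³ commute with c³; so |C_G(c³)| ≥ |⟨c³⟩| = 4.
By orbit–stabilizer, |C_G(c³)| = |G| / |conj. class of c³| = 24 / 2 = 12.
The 12 elements commuting with c³ are {e, c, c², c³, c⁴, c⁵, c⁶, c⁷, c⁸, c⁹, c¹⁰, c¹¹}.

Answer: {e, c, c², c³, c⁴, c⁵, c⁶, c⁷, c⁸, c⁹, c¹⁰, c¹¹}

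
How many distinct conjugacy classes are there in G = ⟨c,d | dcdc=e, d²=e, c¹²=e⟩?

The conjugacy classes (representative and size) are:
  [e] (size 1), [c¹¹] (size 2), [c²] (size 2), [c⁹] (size 2), [c⁴] (size 2), [c⁵] (size 2), [c⁶] (size 1), [d] (size 6), [cd] (size 6).
Class equation: 1 + 2 + 2 + 2 + 2 + 2 + 1 + 6 + 6 = 24 = |G|. So G has 9 conjugacy classes.

Answer: 9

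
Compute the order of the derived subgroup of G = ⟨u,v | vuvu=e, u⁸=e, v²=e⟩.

G' = [G, G] is generated by all commutators. The generator-pair commutators are: [u, v] = u².
The subgroup they normally generate is {e, u², u⁴, u⁶}, of order 4.
Check: |G/G'| = 16/4 = 4 is the order of the abelianisation.

Answer: 4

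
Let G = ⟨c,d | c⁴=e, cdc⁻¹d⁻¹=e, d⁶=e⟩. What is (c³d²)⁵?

Compute successive powers of (c³d²), reducing at each step:
  (c³d²)²: (c³d²) · c³ = c²d²;   (c²d²) · d² = c²d⁴
  (c³d²)³: (c²d⁴) · c³ = cd⁴;   (cd⁴) · d² = c
  (c³d²)⁴: c · c³ = e;   e · d² = d²
  (c³d²)⁵: (d²) · c³ = c³d²;   (c³d²) · d² = c³d⁴

Answer: c³d⁴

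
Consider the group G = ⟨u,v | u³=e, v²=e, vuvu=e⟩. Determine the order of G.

Enumerate words in the generators, reducing via the relations: the distinct elements are
  {e, u, v, uv, u², u²v}.
No further products give new elements, so |G| = 6.

Answer: 6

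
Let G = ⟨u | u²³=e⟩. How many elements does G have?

G is generated by a single element, so G is cyclic. The relator gives u²³ = e and no smaller power is forced to be e, so the 23 powers {e, u, u², u³, u⁴, u⁵, u⁶, u⁷, u⁸, u⁹, u²², u²¹, u²⁰, u¹², u¹³, u¹¹, u¹⁰, u¹⁴, u¹⁵, u¹⁶, u¹⁷, u¹⁸, u¹⁹} are distinct. Hence |G| = 23.

Answer: 23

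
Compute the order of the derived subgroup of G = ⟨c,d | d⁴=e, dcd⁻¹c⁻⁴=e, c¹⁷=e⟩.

G' = [G, G] is generated by all commutators. The generator-pair commutators are: [c, d] = c¹⁴.
The subgroup they normally generate is {e, c, c², c³, c⁴, c⁵, c⁶, c⁷, c⁸, c⁹, c¹⁰, c¹¹, c¹², c¹³, c¹⁴, c¹⁵, c¹⁶}, of order 17.
Check: |G/G'| = 68/17 = 4 is the order of the abelianisation.

Answer: 17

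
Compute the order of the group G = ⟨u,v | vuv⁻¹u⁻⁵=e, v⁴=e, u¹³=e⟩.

Enumerate words in the generators, reducing via the relations: the distinct elements are
  {e, u, v, uv, u², u³, u⁴, u⁵, u⁶, u⁷, u⁸, u⁹, v², v³, uv², uv³, u²v, u³v, u¹², u¹¹, u¹⁰, u⁴v, u⁵v, u⁶v, u⁷v, u⁸v, u⁹v, u²v², u²v³, u³v², u³v³, u¹²v, u¹¹v, u¹⁰v, u⁴v², u⁴v³, u⁵v², u⁵v³, u⁶v², u⁶v³, u⁷v², u⁷v³, u⁸v², u⁸v³, u⁹v², u⁹v³, u¹²v², u¹²v³, u¹¹v², u¹¹v³, u¹⁰v², u¹⁰v³}.
No further products give new elements, so |G| = 52.

Answer: 52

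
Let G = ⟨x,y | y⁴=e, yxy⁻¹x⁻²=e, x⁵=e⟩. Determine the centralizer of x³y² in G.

⟨x³y²⟩ ⊆ C_G(x³y²) since powers of x³y² commute with x³y²; so |C_G(x³y²)| ≥ |⟨x³y²⟩| = 2.
By orbit–stabilizer, |C_G(x³y²)| = |G| / |conj. class of x³y²| = 20 / 5 = 4.
The 4 elements commuting with x³y² are {e, xy, x²y³, x³y²}.

Answer: {e, xy, x²y³, x³y²}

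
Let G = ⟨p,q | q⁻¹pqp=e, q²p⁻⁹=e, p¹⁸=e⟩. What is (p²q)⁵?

Compute successive powers of (p²q), reducing at each step:
  (p²q)²: (p²q) · p² = q;   q · q = p⁹
  (p²q)³: (p⁹) · p² = p¹¹;   (p¹¹) · q = p²q⁻¹
  (p²q)⁴: (p²q⁻¹) · p² = q⁻¹;   (q⁻¹) · q = e
  (p²q)⁵: e · p² = p²;   (p²) · q = p²q

Answer: p²q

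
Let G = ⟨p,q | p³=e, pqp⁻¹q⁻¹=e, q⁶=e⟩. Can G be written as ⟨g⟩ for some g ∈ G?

|G| = 18, but the maximum element order in G is 6 < 18. No single element generates all of G, so G is not cyclic.

Answer: No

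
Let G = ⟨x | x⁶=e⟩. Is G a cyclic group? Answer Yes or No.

|G| = 6. The element x has order 6 (its powers give 6 distinct elements), so ⟨x⟩ = G and G is cyclic.

Answer: Yes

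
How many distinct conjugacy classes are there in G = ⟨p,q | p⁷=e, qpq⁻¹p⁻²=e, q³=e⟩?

The conjugacy classes (representative and size) are:
  [e] (size 1), [p²] (size 3), [p⁵] (size 3), [q] (size 7), [q²] (size 7).
Class equation: 1 + 3 + 3 + 7 + 7 = 21 = |G|. So G has 5 conjugacy classes.

Answer: 5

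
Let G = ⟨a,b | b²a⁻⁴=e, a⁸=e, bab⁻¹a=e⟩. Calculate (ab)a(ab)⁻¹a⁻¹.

[(ab), a] = (ab)·a·(ab)⁻¹·a⁻¹.
  (ab) · a = b
  b · (ab⁻¹) = a⁷
  (a⁷) · (a⁷) = a⁶

Answer: a⁶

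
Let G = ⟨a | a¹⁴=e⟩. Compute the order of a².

Compute successive powers until reaching e:
  (a²)¹ = a², (a²)² = a⁴, (a²)³ = a⁶, (a²)⁴ = a⁸, (a²)⁵ = a¹⁰, (a²)⁶ = a¹², (a²)⁷ = e.
The smallest positive k with (a²)ᵏ = e is 7.

Answer: 7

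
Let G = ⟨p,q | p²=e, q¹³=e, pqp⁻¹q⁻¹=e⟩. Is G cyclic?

|G| = 26. The element pq has order 26 (its powers give 26 distinct elements), so ⟨pq⟩ = G and G is cyclic.

Answer: Yes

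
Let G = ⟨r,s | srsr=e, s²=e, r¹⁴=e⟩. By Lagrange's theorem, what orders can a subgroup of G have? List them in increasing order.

|G| = 28 = 2² · 7. By Lagrange's theorem the order of any subgroup divides 28; the divisors of 28 are 1, 2, 4, 7, 14, 28.

Answer: 1, 2, 4, 7, 14, 28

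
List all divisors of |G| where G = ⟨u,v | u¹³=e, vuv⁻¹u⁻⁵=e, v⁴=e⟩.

|G| = 52 = 2² · 13. By Lagrange's theorem the order of any subgroup divides 52; the divisors of 52 are 1, 2, 4, 13, 26, 52.

Answer: 1, 2, 4, 13, 26, 52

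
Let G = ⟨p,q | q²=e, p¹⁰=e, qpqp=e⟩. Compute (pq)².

Compute successive powers of (pq), reducing at each step:
  (pq)²: (pq) · p = q;   q · q = e

Answer: e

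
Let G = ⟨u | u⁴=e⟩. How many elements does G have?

G is generated by a single element, so G is cyclic. The relator gives u⁴ = e and no smaller power is forced to be e, so the 4 powers {e, u, u², u³} are distinct. Hence |G| = 4.

Answer: 4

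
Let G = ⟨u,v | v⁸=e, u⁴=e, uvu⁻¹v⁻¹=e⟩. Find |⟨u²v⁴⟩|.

|⟨u²v⁴⟩| equals the order of u²v⁴. Compute successive powers until reaching e:
  (u²v⁴)¹ = u²v⁴, (u²v⁴)² = e.
The smallest positive k with (u²v⁴)ᵏ = e is 2, so |⟨u²v⁴⟩| = 2.

Answer: 2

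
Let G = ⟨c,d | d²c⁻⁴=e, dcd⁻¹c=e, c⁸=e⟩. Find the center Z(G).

An element z ∈ Z(G) iff z commutes with every generator.
For example c⁴ is central: (c⁴)·c = c⁵ = c·(c⁴); (c⁴)·d = d⁻¹ = d·(c⁴).
Whereas c ∉ Z(G) since c·d = cd ≠ c³d⁻¹ = d·c.
Checking each of the 16 elements this way gives Z(G) = {e, c⁴}, of order 2.

Answer: {e, c⁴}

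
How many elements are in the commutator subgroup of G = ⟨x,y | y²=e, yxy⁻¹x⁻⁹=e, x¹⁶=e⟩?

G' = [G, G] is generated by all commutators. The generator-pair commutators are: [x, y] = x⁸.
The subgroup they normally generate is {e, x⁸}, of order 2.
Check: |G/G'| = 32/2 = 16 is the order of the abelianisation.

Answer: 2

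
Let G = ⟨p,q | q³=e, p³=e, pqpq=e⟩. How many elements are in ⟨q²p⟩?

|⟨q²p⟩| equals the order of q²p. Compute successive powers until reaching e:
  (q²p)¹ = q²p, (q²p)² = p²q, (q²p)³ = e.
The smallest positive k with (q²p)ᵏ = e is 3, so |⟨q²p⟩| = 3.

Answer: 3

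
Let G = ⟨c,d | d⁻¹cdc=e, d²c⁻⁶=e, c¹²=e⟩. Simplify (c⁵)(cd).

Compute (c⁵) · (cd) by multiplying left to right and reducing via the relations at each step:
  (c⁵) · c = c⁶
  (c⁶) · d = d⁻¹

Answer: d⁻¹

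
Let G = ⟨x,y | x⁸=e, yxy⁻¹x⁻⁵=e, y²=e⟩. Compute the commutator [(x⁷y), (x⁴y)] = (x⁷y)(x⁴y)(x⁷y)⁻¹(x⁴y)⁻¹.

[(x⁷y), (x⁴y)] = (x⁷y)·(x⁴y)·(x⁷y)⁻¹·(x⁴y)⁻¹.
  (x⁷y) · (x⁴y) = x³
  (x³) · (x⁵y) = y
  y · (x⁴y) = x⁴

Answer: x⁴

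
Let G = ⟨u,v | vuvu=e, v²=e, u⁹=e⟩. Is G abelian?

u·v = uv but v·u = u⁸v, so u·v ≠ v·u and G is not abelian.

Answer: No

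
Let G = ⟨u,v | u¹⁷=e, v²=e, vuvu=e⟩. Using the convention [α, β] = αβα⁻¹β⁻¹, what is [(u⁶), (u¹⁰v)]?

[(u⁶), (u¹⁰v)] = (u⁶)·(u¹⁰v)·(u⁶)⁻¹·(u¹⁰v)⁻¹.
  (u⁶) · (u¹⁰v) = u¹⁶v
  (u¹⁶v) · (u¹¹) = u⁵v
  (u⁵v) · (u¹⁰v) = u¹²

Answer: u¹²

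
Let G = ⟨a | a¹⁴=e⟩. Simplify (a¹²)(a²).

Compute (a¹²) · (a²) by multiplying left to right and reducing via the relations at each step:
  (a¹²) · a² = e

Answer: e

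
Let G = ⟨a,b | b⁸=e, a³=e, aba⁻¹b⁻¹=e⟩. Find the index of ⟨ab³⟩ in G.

First find ord(ab³) by computing successive powers:
  (ab³)¹ = ab³, (ab³)² = a²b⁶, (ab³)³ = b, (ab³)⁴ = ab⁴, (ab³)⁵ = a²b⁷, (ab³)⁶ = b², (ab³)⁷ = ab⁵, (ab³)⁸ = a², (ab³)⁹ = b³, (ab³)¹⁰ = ab⁶, (ab³)¹¹ = a²b, (ab³)¹² = b⁴, (ab³)¹³ = ab⁷, (ab³)¹⁴ = a²b², (ab³)¹⁵ = b⁵, (ab³)¹⁶ = a, (ab³)¹⁷ = a²b³, (ab³)¹⁸ = b⁶, (ab³)¹⁹ = ab, (ab³)²⁰ = a²b⁴, (ab³)²¹ = b⁷, (ab³)²² = ab², (ab³)²³ = a²b⁵, (ab³)²⁴ = e.
So |⟨ab³⟩| = ord(ab³) = 24. With |G| = 24, by Lagrange [G : ⟨ab³⟩] = 24/24 = 1.

Answer: 1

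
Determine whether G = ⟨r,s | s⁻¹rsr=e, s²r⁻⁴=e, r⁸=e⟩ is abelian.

r·s = rs but s·r = r³s⁻¹, so r·s ≠ s·r and G is not abelian.

Answer: No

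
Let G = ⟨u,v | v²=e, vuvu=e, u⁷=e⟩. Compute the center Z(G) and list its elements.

An element z ∈ Z(G) iff z commutes with every generator.
For example e is central: e·u = u = u·e; e·v = v = v·e.
Whereas u ∉ Z(G) since u·v = uv ≠ u⁶v = v·u.
Checking each of the 14 elements this way gives Z(G) = {e}, of order 1.

Answer: {e}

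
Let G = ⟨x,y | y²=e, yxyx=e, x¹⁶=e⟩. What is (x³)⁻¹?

The order of (x³) is 16 (smallest k with (x³)ᵏ = e), so (x³)⁻¹ = (x³)¹⁵ = x¹³.
Check: (x³) · (x¹³) → (x³) · x¹³ = e, giving e as required.

Answer: x¹³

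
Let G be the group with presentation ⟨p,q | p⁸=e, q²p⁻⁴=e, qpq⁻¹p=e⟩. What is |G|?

Enumerate words in the generators, reducing via the relations: the distinct elements are
  {e, p, q, pq, p², p³, p⁴, p⁵, p⁶, p⁷, p²q, p³q, q⁻¹, pq⁻¹, p²q⁻¹, p³q⁻¹}.
No further products give new elements, so |G| = 16.

Answer: 16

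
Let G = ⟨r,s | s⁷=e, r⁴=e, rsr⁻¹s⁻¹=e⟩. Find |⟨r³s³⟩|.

|⟨r³s³⟩| equals the order of r³s³. Compute successive powers until reaching e:
  (r³s³)¹ = r³s³, (r³s³)² = r²s⁶, (r³s³)³ = rs², (r³s³)⁴ = s⁵, (r³s³)⁵ = r³s, (r³s³)⁶ = r²s⁴, (r³s³)⁷ = r, (r³s³)⁸ = s³, (r³s³)⁹ = r³s⁶, (r³s³)¹⁰ = r²s², (r³s³)¹¹ = rs⁵, (r³s³)¹² = s, (r³s³)¹³ = r³s⁴, (r³s³)¹⁴ = r², (r³s³)¹⁵ = rs³, (r³s³)¹⁶ = s⁶, (r³s³)¹⁷ = r³s², (r³s³)¹⁸ = r²s⁵, (r³s³)¹⁹ = rs, (r³s³)²⁰ = s⁴, (r³s³)²¹ = r³, (r³s³)²² = r²s³, (r³s³)²³ = rs⁶, (r³s³)²⁴ = s², (r³s³)²⁵ = r³s⁵, (r³s³)²⁶ = r²s, (r³s³)²⁷ = rs⁴, (r³s³)²⁸ = e.
The smallest positive k with (r³s³)ᵏ = e is 28, so |⟨r³s³⟩| = 28.

Answer: 28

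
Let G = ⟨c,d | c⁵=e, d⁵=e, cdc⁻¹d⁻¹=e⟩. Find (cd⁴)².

Compute successive powers of (cd⁴), reducing at each step:
  (cd⁴)²: (cd⁴) · c = c²d⁴;   (c²d⁴) · d⁴ = c²d³

Answer: c²d³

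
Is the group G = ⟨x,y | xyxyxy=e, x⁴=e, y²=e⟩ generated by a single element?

Every cyclic group is abelian. But x·y = xy while y·x = yx, so x·y ≠ y·x and G is not abelian. Hence G is not cyclic.

Answer: No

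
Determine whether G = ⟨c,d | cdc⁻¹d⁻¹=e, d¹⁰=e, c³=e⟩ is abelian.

Each pair of generators commutes: c·d = cd = d·c. Since the generators pairwise commute, every element of G commutes with every other, so G is abelian.

Answer: Yes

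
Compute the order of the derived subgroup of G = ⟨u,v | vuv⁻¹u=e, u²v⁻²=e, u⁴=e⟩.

G' = [G, G] is generated by all commutators. The generator-pair commutators are: [u, v] = u².
The subgroup they normally generate is {e, u²}, of order 2.
Check: |G/G'| = 8/2 = 4 is the order of the abelianisation.

Answer: 2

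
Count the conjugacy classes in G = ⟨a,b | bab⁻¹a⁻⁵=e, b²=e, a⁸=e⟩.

The conjugacy classes (representative and size) are:
  [e] (size 1), [a⁵] (size 2), [a²] (size 1), [a⁷] (size 2), [a⁴] (size 1), [a⁶] (size 1), [b] (size 2), [a⁵b] (size 2), [a²b] (size 2), [a³b] (size 2).
Class equation: 1 + 2 + 1 + 2 + 1 + 1 + 2 + 2 + 2 + 2 = 16 = |G|. So G has 10 conjugacy classes.

Answer: 10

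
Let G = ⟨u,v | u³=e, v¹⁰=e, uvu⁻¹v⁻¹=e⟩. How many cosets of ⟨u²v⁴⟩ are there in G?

First find ord(u²v⁴) by computing successive powers:
  (u²v⁴)¹ = u²v⁴, (u²v⁴)² = uv⁸, (u²v⁴)³ = v², (u²v⁴)⁴ = u²v⁶, (u²v⁴)⁵ = u, (u²v⁴)⁶ = v⁴, (u²v⁴)⁷ = u²v⁸, (u²v⁴)⁸ = uv², (u²v⁴)⁹ = v⁶, (u²v⁴)¹⁰ = u², (u²v⁴)¹¹ = uv⁴, (u²v⁴)¹² = v⁸, (u²v⁴)¹³ = u²v², (u²v⁴)¹⁴ = uv⁶, (u²v⁴)¹⁵ = e.
So |⟨u²v⁴⟩| = ord(u²v⁴) = 15. With |G| = 30, by Lagrange [G : ⟨u²v⁴⟩] = 30/15 = 2.

Answer: 2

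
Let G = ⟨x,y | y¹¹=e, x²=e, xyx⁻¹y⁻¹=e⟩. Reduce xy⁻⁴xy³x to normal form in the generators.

Multiply left to right, reducing at each step:
  x · y⁻⁴ = xy⁷
  (xy⁷) · x = y⁷
  (y⁷) · y³ = y¹⁰
  (y¹⁰) · x = xy¹⁰

Answer: xy¹⁰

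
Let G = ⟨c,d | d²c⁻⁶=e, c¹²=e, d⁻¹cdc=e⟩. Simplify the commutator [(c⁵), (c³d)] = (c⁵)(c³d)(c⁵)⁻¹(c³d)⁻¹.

[(c⁵), (c³d)] = (c⁵)·(c³d)·(c⁵)⁻¹·(c³d)⁻¹.
  (c⁵) · (c³d) = c²d⁻¹
  (c²d⁻¹) · (c⁷) = cd
  (cd) · (c³d⁻¹) = c¹⁰

Answer: c¹⁰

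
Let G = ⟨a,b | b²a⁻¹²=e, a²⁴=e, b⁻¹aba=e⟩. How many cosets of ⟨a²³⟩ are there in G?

First find ord(a²³) by computing successive powers:
  (a²³)¹ = a²³, (a²³)² = a²², (a²³)³ = a²¹, (a²³)⁴ = a²⁰, (a²³)⁵ = a¹⁹, (a²³)⁶ = a¹⁸, (a²³)⁷ = a¹⁷, (a²³)⁸ = a¹⁶, (a²³)⁹ = a¹⁵, (a²³)¹⁰ = a¹⁴, (a²³)¹¹ = a¹³, (a²³)¹² = a¹², (a²³)¹³ = a¹¹, (a²³)¹⁴ = a¹⁰, (a²³)¹⁵ = a⁹, (a²³)¹⁶ = a⁸, (a²³)¹⁷ = a⁷, (a²³)¹⁸ = a⁶, (a²³)¹⁹ = a⁵, (a²³)²⁰ = a⁴, (a²³)²¹ = a³, (a²³)²² = a², (a²³)²³ = a, (a²³)²⁴ = e.
So |⟨a²³⟩| = ord(a²³) = 24. With |G| = 48, by Lagrange [G : ⟨a²³⟩] = 48/24 = 2.

Answer: 2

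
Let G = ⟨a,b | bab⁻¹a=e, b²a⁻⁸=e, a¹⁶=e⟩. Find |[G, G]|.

G' = [G, G] is generated by all commutators. The generator-pair commutators are: [a, b] = a².
The subgroup they normally generate is {e, a², a⁴, a⁶, a⁸, a¹⁰, a¹², a¹⁴}, of order 8.
Check: |G/G'| = 32/8 = 4 is the order of the abelianisation.

Answer: 8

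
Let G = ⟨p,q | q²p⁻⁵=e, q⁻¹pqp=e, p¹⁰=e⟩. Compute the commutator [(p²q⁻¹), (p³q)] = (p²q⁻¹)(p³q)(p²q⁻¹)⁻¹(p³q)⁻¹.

[(p²q⁻¹), (p³q)] = (p²q⁻¹)·(p³q)·(p²q⁻¹)⁻¹·(p³q)⁻¹.
  (p²q⁻¹) · (p³q) = p⁹
  (p⁹) · (p²q) = pq
  (pq) · (p³q⁻¹) = p⁸

Answer: p⁸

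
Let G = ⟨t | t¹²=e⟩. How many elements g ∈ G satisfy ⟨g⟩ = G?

G is cyclic of order 12. An element generates G iff its order is 12, and a cyclic group of order 12 has exactly φ(12) = 4 such elements.

Answer: 4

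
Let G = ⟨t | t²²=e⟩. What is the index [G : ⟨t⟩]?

First find ord(t) by computing successive powers:
  t¹ = t, t² = t², t³ = t³, t⁴ = t⁴, t⁵ = t⁵, t⁶ = t⁶, t⁷ = t⁷, t⁸ = t⁸, t⁹ = t⁹, t¹⁰ = t¹⁰, t¹¹ = t¹¹, t¹² = t¹², t¹³ = t¹³, t¹⁴ = t¹⁴, t¹⁵ = t¹⁵, t¹⁶ = t¹⁶, t¹⁷ = t¹⁷, t¹⁸ = t¹⁸, t¹⁹ = t¹⁹, t²⁰ = t²⁰, t²¹ = t²¹, t²² = e.
So |⟨t⟩| = ord(t) = 22. With |G| = 22, by Lagrange [G : ⟨t⟩] = 22/22 = 1.

Answer: 1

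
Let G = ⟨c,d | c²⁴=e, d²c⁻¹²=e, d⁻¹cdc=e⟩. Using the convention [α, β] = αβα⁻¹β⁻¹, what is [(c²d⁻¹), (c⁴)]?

[(c²d⁻¹), (c⁴)] = (c²d⁻¹)·(c⁴)·(c²d⁻¹)⁻¹·(c⁴)⁻¹.
  (c²d⁻¹) · (c⁴) = c¹⁰d
  (c¹⁰d) · (c²d) = c²⁰
  (c²⁰) · (c²⁰) = c¹⁶

Answer: c¹⁶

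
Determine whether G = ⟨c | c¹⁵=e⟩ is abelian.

G has a single generator, so G is cyclic and hence abelian.

Answer: Yes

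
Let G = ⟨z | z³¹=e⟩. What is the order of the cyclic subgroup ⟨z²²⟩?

|⟨z²²⟩| equals the order of z²². Compute successive powers until reaching e:
  (z²²)¹ = z²², (z²²)² = z¹³, (z²²)³ = z⁴, (z²²)⁴ = z²⁶, (z²²)⁵ = z¹⁷, (z²²)⁶ = z⁸, (z²²)⁷ = z³⁰, (z²²)⁸ = z²¹, (z²²)⁹ = z¹², (z²²)¹⁰ = z³, (z²²)¹¹ = z²⁵, (z²²)¹² = z¹⁶, (z²²)¹³ = z⁷, (z²²)¹⁴ = z²⁹, (z²²)¹⁵ = z²⁰, (z²²)¹⁶ = z¹¹, (z²²)¹⁷ = z², (z²²)¹⁸ = z²⁴, (z²²)¹⁹ = z¹⁵, (z²²)²⁰ = z⁶, (z²²)²¹ = z²⁸, (z²²)²² = z¹⁹, (z²²)²³ = z¹⁰, (z²²)²⁴ = z, (z²²)²⁵ = z²³, (z²²)²⁶ = z¹⁴, (z²²)²⁷ = z⁵, (z²²)²⁸ = z²⁷, (z²²)²⁹ = z¹⁸, (z²²)³⁰ = z⁹, (z²²)³¹ = e.
The smallest positive k with (z²²)ᵏ = e is 31, so |⟨z²²⟩| = 31.

Answer: 31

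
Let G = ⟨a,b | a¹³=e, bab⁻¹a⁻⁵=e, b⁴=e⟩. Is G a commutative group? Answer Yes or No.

a·b = ab but b·a = a⁵b, so a·b ≠ b·a and G is not abelian.

Answer: No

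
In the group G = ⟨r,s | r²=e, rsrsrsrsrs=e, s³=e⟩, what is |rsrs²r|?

Compute successive powers until reaching e:
  (rsrs²r)¹ = rsrs²r, (rsrs²r)² = e.
The smallest positive k with (rsrs²r)ᵏ = e is 2.

Answer: 2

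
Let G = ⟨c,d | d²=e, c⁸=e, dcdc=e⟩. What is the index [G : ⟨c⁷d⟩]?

First find ord(c⁷d) by computing successive powers:
  (c⁷d)¹ = c⁷d, (c⁷d)² = e.
So |⟨c⁷d⟩| = ord(c⁷d) = 2. With |G| = 16, by Lagrange [G : ⟨c⁷d⟩] = 16/2 = 8.

Answer: 8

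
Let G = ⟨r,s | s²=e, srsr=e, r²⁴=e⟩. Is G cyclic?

Every cyclic group is abelian. But r·s = rs while s·r = r²³s, so r·s ≠ s·r and G is not abelian. Hence G is not cyclic.

Answer: No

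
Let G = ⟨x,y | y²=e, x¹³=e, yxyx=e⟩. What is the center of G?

An element z ∈ Z(G) iff z commutes with every generator.
For example e is central: e·x = x = x·e; e·y = y = y·e.
Whereas x ∉ Z(G) since x·y = xy ≠ x¹²y = y·x.
Checking each of the 26 elements this way gives Z(G) = {e}, of order 1.

Answer: {e}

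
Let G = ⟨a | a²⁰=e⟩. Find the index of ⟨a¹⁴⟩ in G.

First find ord(a¹⁴) by computing successive powers:
  (a¹⁴)¹ = a¹⁴, (a¹⁴)² = a⁸, (a¹⁴)³ = a², (a¹⁴)⁴ = a¹⁶, (a¹⁴)⁵ = a¹⁰, (a¹⁴)⁶ = a⁴, (a¹⁴)⁷ = a¹⁸, (a¹⁴)⁸ = a¹², (a¹⁴)⁹ = a⁶, (a¹⁴)¹⁰ = e.
So |⟨a¹⁴⟩| = ord(a¹⁴) = 10. With |G| = 20, by Lagrange [G : ⟨a¹⁴⟩] = 20/10 = 2.

Answer: 2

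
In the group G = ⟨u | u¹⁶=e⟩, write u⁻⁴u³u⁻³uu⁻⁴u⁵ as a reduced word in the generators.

Multiply left to right, reducing at each step:
  (u¹²) · u³ = u¹⁵
  (u¹⁵) · u⁻³ = u¹²
  (u¹²) · u = u¹³
  (u¹³) · u⁻⁴ = u⁹
  (u⁹) · u⁵ = u¹⁴

Answer: u¹⁴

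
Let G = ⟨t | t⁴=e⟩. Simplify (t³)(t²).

Compute (t³) · (t²) by multiplying left to right and reducing via the relations at each step:
  (t³) · t² = t

Answer: t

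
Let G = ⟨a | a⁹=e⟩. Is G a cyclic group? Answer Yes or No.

|G| = 9. The element a has order 9 (its powers give 9 distinct elements), so ⟨a⟩ = G and G is cyclic.

Answer: Yes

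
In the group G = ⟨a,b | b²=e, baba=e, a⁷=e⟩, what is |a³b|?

Compute successive powers until reaching e:
  (a³b)¹ = a³b, (a³b)² = e.
The smallest positive k with (a³b)ᵏ = e is 2.

Answer: 2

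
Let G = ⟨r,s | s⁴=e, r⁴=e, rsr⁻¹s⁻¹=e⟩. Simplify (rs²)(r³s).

Compute (rs²) · (r³s) by multiplying left to right and reducing via the relations at each step:
  (rs²) · r³ = s²
  (s²) · s = s³

Answer: s³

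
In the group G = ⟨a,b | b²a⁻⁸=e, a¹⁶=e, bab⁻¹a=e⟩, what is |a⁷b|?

Compute successive powers until reaching e:
  (a⁷b)¹ = a⁷b, (a⁷b)² = a⁸, (a⁷b)³ = a⁷b⁻¹, (a⁷b)⁴ = e.
The smallest positive k with (a⁷b)ᵏ = e is 4.

Answer: 4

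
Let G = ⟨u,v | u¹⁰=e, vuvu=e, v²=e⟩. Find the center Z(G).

An element z ∈ Z(G) iff z commutes with every generator.
For example u⁵ is central: (u⁵)·u = u⁶ = u·(u⁵); (u⁵)·v = u⁵v = v·(u⁵).
Whereas u ∉ Z(G) since u·v = uv ≠ u⁹v = v·u.
Checking each of the 20 elements this way gives Z(G) = {e, u⁵}, of order 2.

Answer: {e, u⁵}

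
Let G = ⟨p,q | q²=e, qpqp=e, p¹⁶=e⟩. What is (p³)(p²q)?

Compute (p³) · (p²q) by multiplying left to right and reducing via the relations at each step:
  (p³) · p² = p⁵
  (p⁵) · q = p⁵q

Answer: p⁵q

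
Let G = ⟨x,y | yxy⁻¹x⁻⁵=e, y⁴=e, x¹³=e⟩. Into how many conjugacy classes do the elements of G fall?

The conjugacy classes (representative and size) are:
  [e] (size 1), [x] (size 4), [x²] (size 4), [x⁹] (size 4), [x¹²y] (size 13), [x⁴y²] (size 13), [x¹²y³] (size 13).
Class equation: 1 + 4 + 4 + 4 + 13 + 13 + 13 = 52 = |G|. So G has 7 conjugacy classes.

Answer: 7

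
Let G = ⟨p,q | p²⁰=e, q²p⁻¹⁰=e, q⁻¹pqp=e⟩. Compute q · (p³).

Compute q · (p³) by multiplying left to right and reducing via the relations at each step:
  q · p³ = p⁷q⁻¹

Answer: p⁷q⁻¹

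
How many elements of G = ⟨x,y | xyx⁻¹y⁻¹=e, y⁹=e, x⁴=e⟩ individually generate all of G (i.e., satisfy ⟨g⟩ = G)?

G is cyclic of order 36. An element generates G iff its order is 36, and a cyclic group of order 36 has exactly φ(36) = 12 such elements.

Answer: 12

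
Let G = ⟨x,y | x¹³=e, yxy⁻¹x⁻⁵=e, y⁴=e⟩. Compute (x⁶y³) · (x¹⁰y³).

Compute (x⁶y³) · (x¹⁰y³) by multiplying left to right and reducing via the relations at each step:
  (x⁶y³) · x¹⁰ = x⁸y³
  (x⁸y³) · y³ = x⁸y²

Answer: x⁸y²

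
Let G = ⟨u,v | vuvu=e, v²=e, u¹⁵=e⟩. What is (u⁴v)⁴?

Compute successive powers of (u⁴v), reducing at each step:
  (u⁴v)²: (u⁴v) · u⁴ = v;   v · v = e
  (u⁴v)³: e · u⁴ = u⁴;   (u⁴) · v = u⁴v
  (u⁴v)⁴: (u⁴v) · u⁴ = v;   v · v = e

Answer: e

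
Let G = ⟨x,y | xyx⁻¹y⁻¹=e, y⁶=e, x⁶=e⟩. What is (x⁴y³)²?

Compute successive powers of (x⁴y³), reducing at each step:
  (x⁴y³)²: (x⁴y³) · x⁴ = x²y³;   (x²y³) · y³ = x²

Answer: x²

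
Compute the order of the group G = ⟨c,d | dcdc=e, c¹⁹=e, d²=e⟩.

Enumerate words in the generators, reducing via the relations: the distinct elements are
  {c, d, e, cd, c², c³, c⁴, c⁵, c⁶, c⁷, c⁸, c⁹, c²d, c³d, c¹², c¹³, c¹¹, c¹⁰, c¹⁴, c¹⁵, c¹⁶, c¹⁷, c¹⁸, c⁴d, c⁵d, c⁶d, c⁷d, c⁸d, c⁹d, c¹²d, c¹³d, c¹¹d, c¹⁰d, c¹⁴d, c¹⁵d, c¹⁶d, c¹⁷d, c¹⁸d}.
No further products give new elements, so |G| = 38.

Answer: 38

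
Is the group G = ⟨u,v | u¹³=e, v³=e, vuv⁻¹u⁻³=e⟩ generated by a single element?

Every cyclic group is abelian. But u·v = uv while v·u = u³v, so u·v ≠ v·u and G is not abelian. Hence G is not cyclic.

Answer: No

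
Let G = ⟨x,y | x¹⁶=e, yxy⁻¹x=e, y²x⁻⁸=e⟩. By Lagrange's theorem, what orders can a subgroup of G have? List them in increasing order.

|G| = 32 = 2⁵. By Lagrange's theorem the order of any subgroup divides 32; the divisors of 32 are 1, 2, 4, 8, 16, 32.

Answer: 1, 2, 4, 8, 16, 32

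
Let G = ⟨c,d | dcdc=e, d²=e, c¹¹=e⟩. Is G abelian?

c·d = cd but d·c = c¹⁰d, so c·d ≠ d·c and G is not abelian.

Answer: No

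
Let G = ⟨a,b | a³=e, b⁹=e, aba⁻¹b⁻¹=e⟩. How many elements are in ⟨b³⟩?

|⟨b³⟩| equals the order of b³. Compute successive powers until reaching e:
  (b³)¹ = b³, (b³)² = b⁶, (b³)³ = e.
The smallest positive k with (b³)ᵏ = e is 3, so |⟨b³⟩| = 3.

Answer: 3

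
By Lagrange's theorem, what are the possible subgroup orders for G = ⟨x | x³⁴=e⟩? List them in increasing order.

|G| = 34 = 2 · 17. By Lagrange's theorem the order of any subgroup divides 34; the divisors of 34 are 1, 2, 17, 34.

Answer: 1, 2, 17, 34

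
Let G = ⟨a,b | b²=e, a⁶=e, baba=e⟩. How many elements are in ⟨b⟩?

|⟨b⟩| equals the order of b. Compute successive powers until reaching e:
  b¹ = b, b² = e.
The smallest positive k with bᵏ = e is 2, so |⟨b⟩| = 2.

Answer: 2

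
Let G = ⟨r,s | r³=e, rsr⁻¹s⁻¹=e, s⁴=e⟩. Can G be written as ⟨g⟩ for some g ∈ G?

|G| = 12. The element rs has order 12 (its powers give 12 distinct elements), so ⟨rs⟩ = G and G is cyclic.

Answer: Yes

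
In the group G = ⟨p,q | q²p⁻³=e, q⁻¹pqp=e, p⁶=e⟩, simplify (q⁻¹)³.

Compute successive powers of (q⁻¹), reducing at each step:
  (q⁻¹)²: (q⁻¹) · q⁻¹ = p³
  (q⁻¹)³: (p³) · q⁻¹ = q

Answer: q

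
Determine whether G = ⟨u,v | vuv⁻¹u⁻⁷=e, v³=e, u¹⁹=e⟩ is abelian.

u·v = uv but v·u = u⁷v, so u·v ≠ v·u and G is not abelian.

Answer: No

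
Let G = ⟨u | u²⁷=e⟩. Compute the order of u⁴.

Compute successive powers until reaching e:
  (u⁴)¹ = u⁴, (u⁴)² = u⁸, (u⁴)³ = u¹², (u⁴)⁴ = u¹⁶, (u⁴)⁵ = u²⁰, (u⁴)⁶ = u²⁴, (u⁴)⁷ = u, (u⁴)⁸ = u⁵, (u⁴)⁹ = u⁹, (u⁴)¹⁰ = u¹³, (u⁴)¹¹ = u¹⁷, (u⁴)¹² = u²¹, (u⁴)¹³ = u²⁵, (u⁴)¹⁴ = u², (u⁴)¹⁵ = u⁶, (u⁴)¹⁶ = u¹⁰, (u⁴)¹⁷ = u¹⁴, (u⁴)¹⁸ = u¹⁸, (u⁴)¹⁹ = u²², (u⁴)²⁰ = u²⁶, (u⁴)²¹ = u³, (u⁴)²² = u⁷, (u⁴)²³ = u¹¹, (u⁴)²⁴ = u¹⁵, (u⁴)²⁵ = u¹⁹, (u⁴)²⁶ = u²³, (u⁴)²⁷ = e.
The smallest positive k with (u⁴)ᵏ = e is 27.

Answer: 27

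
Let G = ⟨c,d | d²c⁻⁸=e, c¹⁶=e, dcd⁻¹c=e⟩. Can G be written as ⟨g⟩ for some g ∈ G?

Every cyclic group is abelian. But c·d = cd while d·c = c⁷d⁻¹, so c·d ≠ d·c and G is not abelian. Hence G is not cyclic.

Answer: No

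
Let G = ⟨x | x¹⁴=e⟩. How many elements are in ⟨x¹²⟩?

|⟨x¹²⟩| equals the order of x¹². Compute successive powers until reaching e:
  (x¹²)¹ = x¹², (x¹²)² = x¹⁰, (x¹²)³ = x⁸, (x¹²)⁴ = x⁶, (x¹²)⁵ = x⁴, (x¹²)⁶ = x², (x¹²)⁷ = e.
The smallest positive k with (x¹²)ᵏ = e is 7, so |⟨x¹²⟩| = 7.

Answer: 7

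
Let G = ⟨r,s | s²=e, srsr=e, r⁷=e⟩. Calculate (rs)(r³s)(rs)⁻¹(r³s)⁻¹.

[(rs), (r³s)] = (rs)·(r³s)·(rs)⁻¹·(r³s)⁻¹.
  (rs) · (r³s) = r⁵
  (r⁵) · (rs) = r⁶s
  (r⁶s) · (r³s) = r³

Answer: r³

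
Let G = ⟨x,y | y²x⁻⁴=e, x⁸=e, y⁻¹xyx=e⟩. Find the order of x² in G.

Compute successive powers until reaching e:
  (x²)¹ = x², (x²)² = x⁴, (x²)³ = x⁶, (x²)⁴ = e.
The smallest positive k with (x²)ᵏ = e is 4.

Answer: 4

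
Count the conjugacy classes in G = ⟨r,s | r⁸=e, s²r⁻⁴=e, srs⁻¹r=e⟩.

The conjugacy classes (representative and size) are:
  [e] (size 1), [r⁷] (size 2), [r²] (size 2), [r⁵] (size 2), [r⁴] (size 1), [r²s⁻¹] (size 4), [r³s] (size 4).
Class equation: 1 + 2 + 2 + 2 + 1 + 4 + 4 = 16 = |G|. So G has 7 conjugacy classes.

Answer: 7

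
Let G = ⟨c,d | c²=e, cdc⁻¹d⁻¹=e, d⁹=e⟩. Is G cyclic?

|G| = 18. The element cd has order 18 (its powers give 18 distinct elements), so ⟨cd⟩ = G and G is cyclic.

Answer: Yes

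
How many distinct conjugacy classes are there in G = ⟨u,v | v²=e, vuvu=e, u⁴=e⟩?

The conjugacy classes (representative and size) are:
  [e] (size 1), [u] (size 2), [u²] (size 1), [u²v] (size 2), [u³v] (size 2).
Class equation: 1 + 2 + 1 + 2 + 2 = 8 = |G|. So G has 5 conjugacy classes.

Answer: 5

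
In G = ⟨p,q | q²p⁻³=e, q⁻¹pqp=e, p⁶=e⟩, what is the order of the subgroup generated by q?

|⟨q⟩| equals the order of q. Compute successive powers until reaching e:
  q¹ = q, q² = p³, q³ = q⁻¹, q⁴ = e.
The smallest positive k with qᵏ = e is 4, so |⟨q⟩| = 4.

Answer: 4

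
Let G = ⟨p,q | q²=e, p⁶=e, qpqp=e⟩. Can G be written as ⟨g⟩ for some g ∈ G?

Every cyclic group is abelian. But p·q = pq while q·p = p⁵q, so p·q ≠ q·p and G is not abelian. Hence G is not cyclic.

Answer: No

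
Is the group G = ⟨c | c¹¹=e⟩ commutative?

G has a single generator, so G is cyclic and hence abelian.

Answer: Yes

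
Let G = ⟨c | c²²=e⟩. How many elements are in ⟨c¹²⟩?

|⟨c¹²⟩| equals the order of c¹². Compute successive powers until reaching e:
  (c¹²)¹ = c¹², (c¹²)² = c², (c¹²)³ = c¹⁴, (c¹²)⁴ = c⁴, (c¹²)⁵ = c¹⁶, (c¹²)⁶ = c⁶, (c¹²)⁷ = c¹⁸, (c¹²)⁸ = c⁸, (c¹²)⁹ = c²⁰, (c¹²)¹⁰ = c¹⁰, (c¹²)¹¹ = e.
The smallest positive k with (c¹²)ᵏ = e is 11, so |⟨c¹²⟩| = 11.

Answer: 11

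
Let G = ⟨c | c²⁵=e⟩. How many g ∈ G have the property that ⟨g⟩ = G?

G is cyclic of order 25. An element generates G iff its order is 25, and a cyclic group of order 25 has exactly φ(25) = 20 such elements.

Answer: 20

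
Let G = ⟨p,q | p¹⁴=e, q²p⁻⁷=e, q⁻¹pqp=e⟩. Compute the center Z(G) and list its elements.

An element z ∈ Z(G) iff z commutes with every generator.
For example p⁷ is central: (p⁷)·p = p⁸ = p·(p⁷); (p⁷)·q = q⁻¹ = q·(p⁷).
Whereas p ∉ Z(G) since p·q = pq ≠ p⁶q⁻¹ = q·p.
Checking each of the 28 elements this way gives Z(G) = {e, p⁷}, of order 2.

Answer: {e, p⁷}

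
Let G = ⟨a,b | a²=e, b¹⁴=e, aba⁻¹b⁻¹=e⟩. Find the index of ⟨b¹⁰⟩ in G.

First find ord(b¹⁰) by computing successive powers:
  (b¹⁰)¹ = b¹⁰, (b¹⁰)² = b⁶, (b¹⁰)³ = b², (b¹⁰)⁴ = b¹², (b¹⁰)⁵ = b⁸, (b¹⁰)⁶ = b⁴, (b¹⁰)⁷ = e.
So |⟨b¹⁰⟩| = ord(b¹⁰) = 7. With |G| = 28, by Lagrange [G : ⟨b¹⁰⟩] = 28/7 = 4.

Answer: 4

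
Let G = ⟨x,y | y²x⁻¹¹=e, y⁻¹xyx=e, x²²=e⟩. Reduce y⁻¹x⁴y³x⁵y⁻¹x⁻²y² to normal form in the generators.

Multiply left to right, reducing at each step:
  (y⁻¹) · x⁴ = x⁷y
  (x⁷y) · y³ = x⁷
  (x⁷) · x⁵ = x¹²
  (x¹²) · y⁻¹ = xy
  (xy) · x⁻² = x³y
  (x³y) · y² = x³y⁻¹

Answer: x³y⁻¹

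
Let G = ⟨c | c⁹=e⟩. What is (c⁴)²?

Compute successive powers of (c⁴), reducing at each step:
  (c⁴)²: (c⁴) · c⁴ = c⁸

Answer: c⁸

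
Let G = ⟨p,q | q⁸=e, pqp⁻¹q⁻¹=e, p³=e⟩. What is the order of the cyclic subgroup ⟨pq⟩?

|⟨pq⟩| equals the order of pq. Compute successive powers until reaching e:
  (pq)¹ = pq, (pq)² = p²q², (pq)³ = q³, (pq)⁴ = pq⁴, (pq)⁵ = p²q⁵, (pq)⁶ = q⁶, (pq)⁷ = pq⁷, (pq)⁸ = p², (pq)⁹ = q, (pq)¹⁰ = pq², (pq)¹¹ = p²q³, (pq)¹² = q⁴, (pq)¹³ = pq⁵, (pq)¹⁴ = p²q⁶, (pq)¹⁵ = q⁷, (pq)¹⁶ = p, (pq)¹⁷ = p²q, (pq)¹⁸ = q², (pq)¹⁹ = pq³, (pq)²⁰ = p²q⁴, (pq)²¹ = q⁵, (pq)²² = pq⁶, (pq)²³ = p²q⁷, (pq)²⁴ = e.
The smallest positive k with (pq)ᵏ = e is 24, so |⟨pq⟩| = 24.

Answer: 24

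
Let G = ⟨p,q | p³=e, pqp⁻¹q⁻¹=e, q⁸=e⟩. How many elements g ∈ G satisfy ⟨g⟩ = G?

G is cyclic of order 24. An element generates G iff its order is 24, and a cyclic group of order 24 has exactly φ(24) = 8 such elements.

Answer: 8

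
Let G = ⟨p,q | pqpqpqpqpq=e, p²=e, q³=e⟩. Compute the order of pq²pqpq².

Compute successive powers until reaching e:
  (pq²pqpq²)¹ = pq²pqpq², (pq²pqpq²)² = qpq²pqp, (pq²pqpq²)³ = e.
The smallest positive k with (pq²pqpq²)ᵏ = e is 3.

Answer: 3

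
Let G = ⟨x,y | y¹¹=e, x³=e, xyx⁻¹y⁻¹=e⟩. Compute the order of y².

Compute successive powers until reaching e:
  (y²)¹ = y², (y²)² = y⁴, (y²)³ = y⁶, (y²)⁴ = y⁸, (y²)⁵ = y¹⁰, (y²)⁶ = y, (y²)⁷ = y³, (y²)⁸ = y⁵, (y²)⁹ = y⁷, (y²)¹⁰ = y⁹, (y²)¹¹ = e.
The smallest positive k with (y²)ᵏ = e is 11.

Answer: 11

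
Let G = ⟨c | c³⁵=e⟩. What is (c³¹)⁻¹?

The order of (c³¹) is 35 (smallest k with (c³¹)ᵏ = e), so (c³¹)⁻¹ = (c³¹)³⁴ = c⁴.
Check: (c³¹) · (c⁴) → (c³¹) · c⁴ = e, giving e as required.

Answer: c⁴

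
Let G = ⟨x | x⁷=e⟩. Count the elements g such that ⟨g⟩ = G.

G is cyclic of order 7. An element generates G iff its order is 7, and a cyclic group of order 7 has exactly φ(7) = 6 such elements.

Answer: 6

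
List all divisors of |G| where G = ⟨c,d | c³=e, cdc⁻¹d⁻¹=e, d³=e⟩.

|G| = 9 = 3². By Lagrange's theorem the order of any subgroup divides 9; the divisors of 9 are 1, 3, 9.

Answer: 1, 3, 9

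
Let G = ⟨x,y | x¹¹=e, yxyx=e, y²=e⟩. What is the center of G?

An element z ∈ Z(G) iff z commutes with every generator.
For example e is central: e·x = x = x·e; e·y = y = y·e.
Whereas x ∉ Z(G) since x·y = xy ≠ x¹⁰y = y·x.
Checking each of the 22 elements this way gives Z(G) = {e}, of order 1.

Answer: {e}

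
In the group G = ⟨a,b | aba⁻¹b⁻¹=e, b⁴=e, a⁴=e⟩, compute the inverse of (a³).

The order of (a³) is 4 (smallest k with (a³)ᵏ = e), so (a³)⁻¹ = (a³)³ = a.
Check: (a³) · a → (a³) · a = e, giving e as required.

Answer: a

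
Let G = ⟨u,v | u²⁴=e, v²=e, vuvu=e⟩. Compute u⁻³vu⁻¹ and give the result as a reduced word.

Multiply left to right, reducing at each step:
  (u²¹) · v = u²¹v
  (u²¹v) · u⁻¹ = u²²v

Answer: u²²v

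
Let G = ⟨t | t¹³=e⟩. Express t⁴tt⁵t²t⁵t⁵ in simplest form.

Multiply left to right, reducing at each step:
  (t⁴) · t = t⁵
  (t⁵) · t⁵ = t¹⁰
  (t¹⁰) · t² = t¹²
  (t¹²) · t⁵ = t⁴
  (t⁴) · t⁵ = t⁹

Answer: t⁹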